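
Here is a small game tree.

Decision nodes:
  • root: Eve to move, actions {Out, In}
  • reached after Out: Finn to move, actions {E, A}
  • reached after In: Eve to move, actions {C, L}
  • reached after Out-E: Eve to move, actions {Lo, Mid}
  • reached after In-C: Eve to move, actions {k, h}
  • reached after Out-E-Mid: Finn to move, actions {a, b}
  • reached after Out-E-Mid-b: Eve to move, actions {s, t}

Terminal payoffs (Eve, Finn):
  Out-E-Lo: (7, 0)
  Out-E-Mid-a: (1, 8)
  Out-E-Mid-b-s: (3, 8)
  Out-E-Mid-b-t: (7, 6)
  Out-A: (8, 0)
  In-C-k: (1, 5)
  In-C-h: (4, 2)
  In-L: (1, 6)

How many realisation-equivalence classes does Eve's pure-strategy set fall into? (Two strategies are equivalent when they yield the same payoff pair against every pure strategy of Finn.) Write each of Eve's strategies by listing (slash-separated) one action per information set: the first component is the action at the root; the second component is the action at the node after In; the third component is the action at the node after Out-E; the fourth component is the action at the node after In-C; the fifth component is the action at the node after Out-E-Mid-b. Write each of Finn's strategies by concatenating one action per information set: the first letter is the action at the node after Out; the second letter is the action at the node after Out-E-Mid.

Eve has 32 pure strategies: Out/C/Lo/k/s, Out/C/Lo/k/t, Out/C/Lo/h/s, Out/C/Lo/h/t, Out/C/Mid/k/s, Out/C/Mid/k/t, Out/C/Mid/h/s, Out/C/Mid/h/t, Out/L/Lo/k/s, Out/L/Lo/k/t, Out/L/Lo/h/s, Out/L/Lo/h/t, Out/L/Mid/k/s, Out/L/Mid/k/t, Out/L/Mid/h/s, Out/L/Mid/h/t, In/C/Lo/k/s, In/C/Lo/k/t, In/C/Lo/h/s, In/C/Lo/h/t, In/C/Mid/k/s, In/C/Mid/k/t, In/C/Mid/h/s, In/C/Mid/h/t, In/L/Lo/k/s, In/L/Lo/k/t, In/L/Lo/h/s, In/L/Lo/h/t, In/L/Mid/k/s, In/L/Mid/k/t, In/L/Mid/h/s, In/L/Mid/h/t. Columns: Ea, Eb, Aa, Ab.
{Out/C/Lo/k/s, Out/C/Lo/k/t, Out/C/Lo/h/s, Out/C/Lo/h/t, Out/L/Lo/k/s, Out/L/Lo/k/t, Out/L/Lo/h/s, Out/L/Lo/h/t} → row (7,0) (7,0) (8,0) (8,0)
{Out/C/Mid/k/s, Out/C/Mid/h/s, Out/L/Mid/k/s, Out/L/Mid/h/s} → row (1,8) (3,8) (8,0) (8,0)
{Out/C/Mid/k/t, Out/C/Mid/h/t, Out/L/Mid/k/t, Out/L/Mid/h/t} → row (1,8) (7,6) (8,0) (8,0)
{In/C/Lo/k/s, In/C/Lo/k/t, In/C/Mid/k/s, In/C/Mid/k/t} → row (1,5) (1,5) (1,5) (1,5)
{In/C/Lo/h/s, In/C/Lo/h/t, In/C/Mid/h/s, In/C/Mid/h/t} → row (4,2) (4,2) (4,2) (4,2)
{In/L/Lo/k/s, In/L/Lo/k/t, In/L/Lo/h/s, In/L/Lo/h/t, In/L/Mid/k/s, In/L/Mid/k/t, In/L/Mid/h/s, In/L/Mid/h/t} → row (1,6) (1,6) (1,6) (1,6)
That's 6 distinct rows out of 32 strategies.

6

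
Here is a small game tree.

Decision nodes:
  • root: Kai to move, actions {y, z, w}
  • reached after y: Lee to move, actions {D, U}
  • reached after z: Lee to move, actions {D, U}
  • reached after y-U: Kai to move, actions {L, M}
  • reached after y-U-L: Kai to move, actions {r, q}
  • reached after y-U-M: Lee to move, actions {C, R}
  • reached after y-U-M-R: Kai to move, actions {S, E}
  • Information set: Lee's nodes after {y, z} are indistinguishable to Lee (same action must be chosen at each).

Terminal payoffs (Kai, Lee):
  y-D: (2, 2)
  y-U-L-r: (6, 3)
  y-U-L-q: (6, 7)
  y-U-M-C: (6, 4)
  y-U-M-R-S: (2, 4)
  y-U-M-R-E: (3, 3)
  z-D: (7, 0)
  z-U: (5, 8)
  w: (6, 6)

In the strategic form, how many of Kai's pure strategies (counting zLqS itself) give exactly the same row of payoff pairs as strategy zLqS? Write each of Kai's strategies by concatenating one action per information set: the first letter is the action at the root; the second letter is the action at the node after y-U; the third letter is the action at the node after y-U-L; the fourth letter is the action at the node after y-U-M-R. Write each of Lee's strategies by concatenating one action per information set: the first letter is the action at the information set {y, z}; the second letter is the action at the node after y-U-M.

Row for zLqS (columns DC, DR, UC, UR): (7,0) (7,0) (5,8) (5,8).
Under zLqS, Kai's choice at the node after y-U and at the node after y-U-L and at the node after y-U-M-R can never be reached regardless of what Lee does, so varying those choices leaves every outcome unchanged.
Holding the reachable choices fixed and varying the unreachable ones freely already gives 2 × 2 × 2 = 8 equivalent strategies.
No other strategy reproduces this row, so those 8 are the full class: zLrS, zLrE, zLqS, zLqE, zMrS, zMrE, zMqS, zMqE.

8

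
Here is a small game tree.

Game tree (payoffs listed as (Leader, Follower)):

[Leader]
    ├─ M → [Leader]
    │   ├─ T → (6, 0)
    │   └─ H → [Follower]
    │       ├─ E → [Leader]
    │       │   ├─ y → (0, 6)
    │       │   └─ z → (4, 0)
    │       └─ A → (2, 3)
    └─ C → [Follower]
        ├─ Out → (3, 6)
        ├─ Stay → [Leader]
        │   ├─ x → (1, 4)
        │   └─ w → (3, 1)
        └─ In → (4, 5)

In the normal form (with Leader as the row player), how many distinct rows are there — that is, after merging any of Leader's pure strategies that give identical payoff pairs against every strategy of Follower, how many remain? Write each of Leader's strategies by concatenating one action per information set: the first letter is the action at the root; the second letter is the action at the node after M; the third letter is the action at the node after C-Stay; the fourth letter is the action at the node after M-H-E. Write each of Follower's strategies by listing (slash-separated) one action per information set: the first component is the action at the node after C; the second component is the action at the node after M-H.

5

Leader has 16 pure strategies: MTxy, MTxz, MTwy, MTwz, MHxy, MHxz, MHwy, MHwz, CTxy, CTxz, CTwy, CTwz, CHxy, CHxz, CHwy, CHwz. Columns: Out/E, Out/A, Stay/E, Stay/A, In/E, In/A.
{MTxy, MTxz, MTwy, MTwz} → row (6,0) (6,0) (6,0) (6,0) (6,0) (6,0)
{MHxy, MHwy} → row (0,6) (2,3) (0,6) (2,3) (0,6) (2,3)
{MHxz, MHwz} → row (4,0) (2,3) (4,0) (2,3) (4,0) (2,3)
{CTxy, CTxz, CHxy, CHxz} → row (3,6) (3,6) (1,4) (1,4) (4,5) (4,5)
{CTwy, CTwz, CHwy, CHwz} → row (3,6) (3,6) (3,1) (3,1) (4,5) (4,5)
That's 5 distinct rows out of 16 strategies.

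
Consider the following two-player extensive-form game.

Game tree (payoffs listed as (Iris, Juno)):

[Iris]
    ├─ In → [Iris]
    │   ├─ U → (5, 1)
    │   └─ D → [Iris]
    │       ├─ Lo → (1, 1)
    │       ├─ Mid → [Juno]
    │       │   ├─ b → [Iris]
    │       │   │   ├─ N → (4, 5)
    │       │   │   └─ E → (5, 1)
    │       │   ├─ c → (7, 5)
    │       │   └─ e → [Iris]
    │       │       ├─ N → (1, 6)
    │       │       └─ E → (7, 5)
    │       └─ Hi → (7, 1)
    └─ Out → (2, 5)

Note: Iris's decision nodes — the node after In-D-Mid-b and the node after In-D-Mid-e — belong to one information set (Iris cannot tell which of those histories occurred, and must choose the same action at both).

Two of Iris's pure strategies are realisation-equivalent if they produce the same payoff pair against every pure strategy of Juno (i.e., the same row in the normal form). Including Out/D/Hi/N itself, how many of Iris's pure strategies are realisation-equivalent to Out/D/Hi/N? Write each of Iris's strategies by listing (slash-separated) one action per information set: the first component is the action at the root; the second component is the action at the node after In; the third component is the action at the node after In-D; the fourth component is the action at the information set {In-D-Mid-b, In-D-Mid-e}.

Row for Out/D/Hi/N (columns b, c, e): (2,5) (2,5) (2,5).
Under Out/D/Hi/N, Iris's choice at the node after In and at the node after In-D and at the information set {In-D-Mid-b, In-D-Mid-e} can never be reached regardless of what Juno does, so varying those choices leaves every outcome unchanged.
Holding the reachable choices fixed and varying the unreachable ones freely already gives 2 × 3 × 2 = 12 equivalent strategies.
No other strategy reproduces this row, so those 12 are the full class: Out/U/Lo/N, Out/U/Lo/E, Out/U/Mid/N, Out/U/Mid/E, Out/U/Hi/N, Out/U/Hi/E, Out/D/Lo/N, Out/D/Lo/E, Out/D/Mid/N, Out/D/Mid/E, Out/D/Hi/N, Out/D/Hi/E.

12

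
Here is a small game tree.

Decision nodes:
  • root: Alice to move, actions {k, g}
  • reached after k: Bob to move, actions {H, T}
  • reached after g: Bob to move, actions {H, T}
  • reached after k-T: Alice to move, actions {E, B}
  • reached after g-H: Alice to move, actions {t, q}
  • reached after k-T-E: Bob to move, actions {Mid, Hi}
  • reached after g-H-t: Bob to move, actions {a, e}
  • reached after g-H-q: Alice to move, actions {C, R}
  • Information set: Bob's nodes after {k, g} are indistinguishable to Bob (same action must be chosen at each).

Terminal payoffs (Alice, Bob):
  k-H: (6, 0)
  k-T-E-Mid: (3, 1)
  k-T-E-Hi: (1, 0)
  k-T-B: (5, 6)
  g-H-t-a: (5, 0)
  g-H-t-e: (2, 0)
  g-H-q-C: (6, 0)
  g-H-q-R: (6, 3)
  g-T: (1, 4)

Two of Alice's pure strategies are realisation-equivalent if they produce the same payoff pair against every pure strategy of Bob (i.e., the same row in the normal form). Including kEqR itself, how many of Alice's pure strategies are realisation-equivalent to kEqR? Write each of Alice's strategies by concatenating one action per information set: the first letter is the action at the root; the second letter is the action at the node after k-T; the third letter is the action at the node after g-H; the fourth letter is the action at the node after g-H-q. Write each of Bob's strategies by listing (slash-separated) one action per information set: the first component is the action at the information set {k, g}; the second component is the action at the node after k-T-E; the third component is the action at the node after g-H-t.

Row for kEqR (columns H/Mid/a, H/Mid/e, H/Hi/a, H/Hi/e, T/Mid/a, T/Mid/e, T/Hi/a, T/Hi/e): (6,0) (6,0) (6,0) (6,0) (3,1) (3,1) (1,0) (1,0).
Under kEqR, Alice's choice at the node after g-H and at the node after g-H-q can never be reached regardless of what Bob does, so varying those choices leaves every outcome unchanged.
Holding the reachable choices fixed and varying the unreachable ones freely already gives 2 × 2 = 4 equivalent strategies.
No other strategy reproduces this row, so those 4 are the full class: kEtC, kEtR, kEqC, kEqR.

4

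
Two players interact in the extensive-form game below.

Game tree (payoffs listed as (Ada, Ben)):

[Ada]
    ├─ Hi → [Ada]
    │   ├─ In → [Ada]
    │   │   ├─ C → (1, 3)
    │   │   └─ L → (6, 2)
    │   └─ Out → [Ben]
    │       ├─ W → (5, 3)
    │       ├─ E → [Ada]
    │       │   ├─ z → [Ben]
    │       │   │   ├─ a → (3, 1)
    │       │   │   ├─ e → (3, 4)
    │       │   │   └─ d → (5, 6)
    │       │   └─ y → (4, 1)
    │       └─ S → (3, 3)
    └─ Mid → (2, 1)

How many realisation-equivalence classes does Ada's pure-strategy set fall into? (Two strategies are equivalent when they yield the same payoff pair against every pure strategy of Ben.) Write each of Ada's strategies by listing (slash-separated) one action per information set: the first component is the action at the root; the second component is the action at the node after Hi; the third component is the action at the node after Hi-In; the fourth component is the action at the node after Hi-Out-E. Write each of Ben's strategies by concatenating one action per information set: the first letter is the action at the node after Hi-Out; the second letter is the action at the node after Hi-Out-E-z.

5

Ada has 16 pure strategies: Hi/In/C/z, Hi/In/C/y, Hi/In/L/z, Hi/In/L/y, Hi/Out/C/z, Hi/Out/C/y, Hi/Out/L/z, Hi/Out/L/y, Mid/In/C/z, Mid/In/C/y, Mid/In/L/z, Mid/In/L/y, Mid/Out/C/z, Mid/Out/C/y, Mid/Out/L/z, Mid/Out/L/y. Columns: Wa, We, Wd, Ea, Ee, Ed, Sa, Se, Sd.
{Hi/In/C/z, Hi/In/C/y} → row (1,3) (1,3) (1,3) (1,3) (1,3) (1,3) (1,3) (1,3) (1,3)
{Hi/In/L/z, Hi/In/L/y} → row (6,2) (6,2) (6,2) (6,2) (6,2) (6,2) (6,2) (6,2) (6,2)
{Hi/Out/C/z, Hi/Out/L/z} → row (5,3) (5,3) (5,3) (3,1) (3,4) (5,6) (3,3) (3,3) (3,3)
{Hi/Out/C/y, Hi/Out/L/y} → row (5,3) (5,3) (5,3) (4,1) (4,1) (4,1) (3,3) (3,3) (3,3)
{Mid/In/C/z, Mid/In/C/y, Mid/In/L/z, Mid/In/L/y, Mid/Out/C/z, Mid/Out/C/y, Mid/Out/L/z, Mid/Out/L/y} → row (2,1) (2,1) (2,1) (2,1) (2,1) (2,1) (2,1) (2,1) (2,1)
That's 5 distinct rows out of 16 strategies.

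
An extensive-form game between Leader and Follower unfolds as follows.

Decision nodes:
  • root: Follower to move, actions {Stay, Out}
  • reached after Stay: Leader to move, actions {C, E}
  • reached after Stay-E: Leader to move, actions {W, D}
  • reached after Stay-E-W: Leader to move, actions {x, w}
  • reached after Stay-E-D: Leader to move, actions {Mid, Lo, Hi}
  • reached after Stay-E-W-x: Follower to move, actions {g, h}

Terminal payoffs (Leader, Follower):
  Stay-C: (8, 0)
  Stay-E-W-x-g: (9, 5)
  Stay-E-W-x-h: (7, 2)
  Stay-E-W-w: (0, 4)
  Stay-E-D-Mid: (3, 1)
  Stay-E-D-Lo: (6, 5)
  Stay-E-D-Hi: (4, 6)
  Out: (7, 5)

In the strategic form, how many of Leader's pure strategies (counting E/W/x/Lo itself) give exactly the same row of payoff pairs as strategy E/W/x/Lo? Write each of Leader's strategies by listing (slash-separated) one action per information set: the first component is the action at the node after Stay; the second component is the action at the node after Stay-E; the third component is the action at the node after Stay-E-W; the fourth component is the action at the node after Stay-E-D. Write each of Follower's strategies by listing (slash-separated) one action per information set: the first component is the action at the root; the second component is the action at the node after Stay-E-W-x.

3

Row for E/W/x/Lo (columns Stay/g, Stay/h, Out/g, Out/h): (9,5) (7,2) (7,5) (7,5).
Under E/W/x/Lo, Leader's choice at the node after Stay-E-D can never be reached regardless of what Follower does, so varying those choices leaves every outcome unchanged.
Holding the reachable choices fixed and varying the unreachable one freely already gives 3 equivalent strategies.
No other strategy reproduces this row, so those 3 are the full class: E/W/x/Mid, E/W/x/Lo, E/W/x/Hi.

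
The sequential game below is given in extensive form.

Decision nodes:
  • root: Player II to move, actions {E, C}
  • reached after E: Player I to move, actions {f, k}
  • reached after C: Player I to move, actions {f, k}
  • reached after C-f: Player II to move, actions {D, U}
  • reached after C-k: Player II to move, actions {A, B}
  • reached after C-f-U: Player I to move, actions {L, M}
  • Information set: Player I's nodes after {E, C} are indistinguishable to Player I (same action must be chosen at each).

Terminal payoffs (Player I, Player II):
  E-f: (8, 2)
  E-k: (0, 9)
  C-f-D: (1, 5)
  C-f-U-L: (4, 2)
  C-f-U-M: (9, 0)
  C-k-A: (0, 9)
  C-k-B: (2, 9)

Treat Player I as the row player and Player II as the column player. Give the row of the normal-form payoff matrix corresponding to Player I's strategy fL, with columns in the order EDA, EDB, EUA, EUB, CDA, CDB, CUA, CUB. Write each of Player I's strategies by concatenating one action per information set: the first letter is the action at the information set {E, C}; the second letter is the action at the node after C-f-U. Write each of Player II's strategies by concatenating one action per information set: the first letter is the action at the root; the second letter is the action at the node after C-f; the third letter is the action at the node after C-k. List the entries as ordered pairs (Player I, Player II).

vs EDA: Player II plays E → Player I plays f at [E] → (8, 2)
vs EDB: Player II plays E → Player I plays f at [E] → (8, 2)
vs EUA: Player II plays E → Player I plays f at [E] → (8, 2)
vs EUB: Player II plays E → Player I plays f at [E] → (8, 2)
vs CDA: Player II plays C → Player I plays f at [C] → Player II plays D at [C-f] → (1, 5)
vs CDB: Player II plays C → Player I plays f at [C] → Player II plays D at [C-f] → (1, 5)
vs CUA: Player II plays C → Player I plays f at [C] → Player II plays U at [C-f] → Player I plays L at [C-f-U] → (4, 2)
vs CUB: Player II plays C → Player I plays f at [C] → Player II plays U at [C-f] → Player I plays L at [C-f-U] → (4, 2)

(8,2) (8,2) (8,2) (8,2) (1,5) (1,5) (4,2) (4,2)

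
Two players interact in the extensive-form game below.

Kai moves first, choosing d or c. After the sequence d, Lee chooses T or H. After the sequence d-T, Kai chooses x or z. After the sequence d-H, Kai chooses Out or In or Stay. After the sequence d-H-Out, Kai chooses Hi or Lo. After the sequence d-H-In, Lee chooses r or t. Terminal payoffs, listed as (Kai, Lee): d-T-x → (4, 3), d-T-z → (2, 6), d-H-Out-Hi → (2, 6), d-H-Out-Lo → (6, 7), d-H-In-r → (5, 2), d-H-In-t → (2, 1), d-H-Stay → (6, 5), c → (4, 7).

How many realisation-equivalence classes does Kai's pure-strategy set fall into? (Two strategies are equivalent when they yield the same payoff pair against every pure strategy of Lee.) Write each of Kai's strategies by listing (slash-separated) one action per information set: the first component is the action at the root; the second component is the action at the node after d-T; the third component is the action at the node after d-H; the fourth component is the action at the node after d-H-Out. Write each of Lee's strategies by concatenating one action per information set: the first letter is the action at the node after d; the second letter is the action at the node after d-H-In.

9

Kai has 24 pure strategies: d/x/Out/Hi, d/x/Out/Lo, d/x/In/Hi, d/x/In/Lo, d/x/Stay/Hi, d/x/Stay/Lo, d/z/Out/Hi, d/z/Out/Lo, d/z/In/Hi, d/z/In/Lo, d/z/Stay/Hi, d/z/Stay/Lo, c/x/Out/Hi, c/x/Out/Lo, c/x/In/Hi, c/x/In/Lo, c/x/Stay/Hi, c/x/Stay/Lo, c/z/Out/Hi, c/z/Out/Lo, c/z/In/Hi, c/z/In/Lo, c/z/Stay/Hi, c/z/Stay/Lo. Columns: Tr, Tt, Hr, Ht.
{d/x/Out/Hi} → row (4,3) (4,3) (2,6) (2,6)
{d/x/Out/Lo} → row (4,3) (4,3) (6,7) (6,7)
{d/x/In/Hi, d/x/In/Lo} → row (4,3) (4,3) (5,2) (2,1)
{d/x/Stay/Hi, d/x/Stay/Lo} → row (4,3) (4,3) (6,5) (6,5)
{d/z/Out/Hi} → row (2,6) (2,6) (2,6) (2,6)
{d/z/Out/Lo} → row (2,6) (2,6) (6,7) (6,7)
{d/z/In/Hi, d/z/In/Lo} → row (2,6) (2,6) (5,2) (2,1)
{d/z/Stay/Hi, d/z/Stay/Lo} → row (2,6) (2,6) (6,5) (6,5)
{c/x/Out/Hi, c/x/Out/Lo, c/x/In/Hi, c/x/In/Lo, c/x/Stay/Hi, c/x/Stay/Lo, c/z/Out/Hi, c/z/Out/Lo, c/z/In/Hi, c/z/In/Lo, c/z/Stay/Hi, c/z/Stay/Lo} → row (4,7) (4,7) (4,7) (4,7)
That's 9 distinct rows out of 24 strategies.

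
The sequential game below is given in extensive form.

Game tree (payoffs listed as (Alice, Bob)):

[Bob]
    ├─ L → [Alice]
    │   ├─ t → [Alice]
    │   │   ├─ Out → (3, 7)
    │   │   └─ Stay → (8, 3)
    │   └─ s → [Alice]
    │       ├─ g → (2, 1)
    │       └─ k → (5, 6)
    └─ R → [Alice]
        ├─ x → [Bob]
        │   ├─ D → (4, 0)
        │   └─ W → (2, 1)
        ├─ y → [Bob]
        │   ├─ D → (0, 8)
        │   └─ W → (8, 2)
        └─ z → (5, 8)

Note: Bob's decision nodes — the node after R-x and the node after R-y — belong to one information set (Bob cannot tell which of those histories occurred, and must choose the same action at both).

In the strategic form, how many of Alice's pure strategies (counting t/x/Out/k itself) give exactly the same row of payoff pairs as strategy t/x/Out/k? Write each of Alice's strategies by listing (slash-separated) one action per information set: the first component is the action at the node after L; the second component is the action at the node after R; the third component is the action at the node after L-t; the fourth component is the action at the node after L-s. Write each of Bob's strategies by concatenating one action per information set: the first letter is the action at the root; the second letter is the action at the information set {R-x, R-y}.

Row for t/x/Out/k (columns LD, LW, RD, RW): (3,7) (3,7) (4,0) (2,1).
Under t/x/Out/k, Alice's choice at the node after L-s can never be reached regardless of what Bob does, so varying those choices leaves every outcome unchanged.
Holding the reachable choices fixed and varying the unreachable one freely already gives 2 equivalent strategies.
No other strategy reproduces this row, so those 2 are the full class: t/x/Out/g, t/x/Out/k.

2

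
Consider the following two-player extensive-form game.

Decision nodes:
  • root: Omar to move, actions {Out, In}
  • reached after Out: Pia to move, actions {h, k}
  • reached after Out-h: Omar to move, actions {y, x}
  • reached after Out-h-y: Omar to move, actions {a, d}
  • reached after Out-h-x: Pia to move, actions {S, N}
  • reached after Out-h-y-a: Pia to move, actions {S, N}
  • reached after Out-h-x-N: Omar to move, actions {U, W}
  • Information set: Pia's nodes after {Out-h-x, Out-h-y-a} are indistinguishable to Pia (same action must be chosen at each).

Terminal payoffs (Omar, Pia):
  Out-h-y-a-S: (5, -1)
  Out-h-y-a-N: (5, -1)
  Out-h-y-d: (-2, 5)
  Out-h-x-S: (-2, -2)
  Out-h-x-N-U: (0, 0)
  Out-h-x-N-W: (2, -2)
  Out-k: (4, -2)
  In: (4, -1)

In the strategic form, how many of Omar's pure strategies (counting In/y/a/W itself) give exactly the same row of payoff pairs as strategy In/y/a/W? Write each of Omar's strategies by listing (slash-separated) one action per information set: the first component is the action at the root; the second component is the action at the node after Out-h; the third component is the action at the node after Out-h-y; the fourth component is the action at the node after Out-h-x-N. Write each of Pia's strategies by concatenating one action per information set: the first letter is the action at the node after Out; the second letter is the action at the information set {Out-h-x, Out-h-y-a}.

Row for In/y/a/W (columns hS, hN, kS, kN): (4,-1) (4,-1) (4,-1) (4,-1).
Under In/y/a/W, Omar's choice at the node after Out-h and at the node after Out-h-y and at the node after Out-h-x-N can never be reached regardless of what Pia does, so varying those choices leaves every outcome unchanged.
Holding the reachable choices fixed and varying the unreachable ones freely already gives 2 × 2 × 2 = 8 equivalent strategies.
No other strategy reproduces this row, so those 8 are the full class: In/y/a/U, In/y/a/W, In/y/d/U, In/y/d/W, In/x/a/U, In/x/a/W, In/x/d/U, In/x/d/W.

8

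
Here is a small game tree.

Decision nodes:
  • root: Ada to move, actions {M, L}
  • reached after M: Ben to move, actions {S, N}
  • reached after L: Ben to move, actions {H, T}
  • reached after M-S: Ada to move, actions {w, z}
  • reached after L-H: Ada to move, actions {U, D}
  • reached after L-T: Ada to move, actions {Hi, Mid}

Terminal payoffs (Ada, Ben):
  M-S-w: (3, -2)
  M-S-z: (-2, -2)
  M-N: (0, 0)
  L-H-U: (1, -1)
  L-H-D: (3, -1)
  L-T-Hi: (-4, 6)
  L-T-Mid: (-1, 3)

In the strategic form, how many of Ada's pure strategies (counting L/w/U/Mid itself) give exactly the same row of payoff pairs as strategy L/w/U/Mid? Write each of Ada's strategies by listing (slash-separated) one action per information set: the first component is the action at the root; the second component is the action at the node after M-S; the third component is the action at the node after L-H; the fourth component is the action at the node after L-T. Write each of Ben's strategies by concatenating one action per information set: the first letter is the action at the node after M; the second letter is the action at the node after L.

Row for L/w/U/Mid (columns SH, ST, NH, NT): (1,-1) (-1,3) (1,-1) (-1,3).
Under L/w/U/Mid, Ada's choice at the node after M-S can never be reached regardless of what Ben does, so varying those choices leaves every outcome unchanged.
Holding the reachable choices fixed and varying the unreachable one freely already gives 2 equivalent strategies.
No other strategy reproduces this row, so those 2 are the full class: L/w/U/Mid, L/z/U/Mid.

2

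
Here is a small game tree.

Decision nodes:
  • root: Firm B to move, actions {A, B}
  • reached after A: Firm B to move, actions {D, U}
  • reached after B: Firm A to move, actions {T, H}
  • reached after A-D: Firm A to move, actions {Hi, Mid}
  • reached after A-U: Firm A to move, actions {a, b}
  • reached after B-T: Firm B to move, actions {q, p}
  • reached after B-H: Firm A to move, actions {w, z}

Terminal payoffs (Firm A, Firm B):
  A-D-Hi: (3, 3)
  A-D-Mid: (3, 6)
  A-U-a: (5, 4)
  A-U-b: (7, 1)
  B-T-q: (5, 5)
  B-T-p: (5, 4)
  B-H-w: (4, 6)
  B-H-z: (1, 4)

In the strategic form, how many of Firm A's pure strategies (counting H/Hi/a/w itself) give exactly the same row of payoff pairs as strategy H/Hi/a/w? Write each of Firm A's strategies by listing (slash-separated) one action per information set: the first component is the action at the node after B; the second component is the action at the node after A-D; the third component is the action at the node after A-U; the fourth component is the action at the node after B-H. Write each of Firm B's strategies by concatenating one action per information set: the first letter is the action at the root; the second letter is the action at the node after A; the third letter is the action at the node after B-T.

1

Row for H/Hi/a/w (columns ADq, ADp, AUq, AUp, BDq, BDp, BUq, BUp): (3,3) (3,3) (5,4) (5,4) (4,6) (4,6) (4,6) (4,6).
Every one of Firm A's information sets is on the play path for some reply by Firm B when Firm A follows H/Hi/a/w.
Changing the action at any of them therefore changes at least one column, so only H/Hi/a/w itself gives this row.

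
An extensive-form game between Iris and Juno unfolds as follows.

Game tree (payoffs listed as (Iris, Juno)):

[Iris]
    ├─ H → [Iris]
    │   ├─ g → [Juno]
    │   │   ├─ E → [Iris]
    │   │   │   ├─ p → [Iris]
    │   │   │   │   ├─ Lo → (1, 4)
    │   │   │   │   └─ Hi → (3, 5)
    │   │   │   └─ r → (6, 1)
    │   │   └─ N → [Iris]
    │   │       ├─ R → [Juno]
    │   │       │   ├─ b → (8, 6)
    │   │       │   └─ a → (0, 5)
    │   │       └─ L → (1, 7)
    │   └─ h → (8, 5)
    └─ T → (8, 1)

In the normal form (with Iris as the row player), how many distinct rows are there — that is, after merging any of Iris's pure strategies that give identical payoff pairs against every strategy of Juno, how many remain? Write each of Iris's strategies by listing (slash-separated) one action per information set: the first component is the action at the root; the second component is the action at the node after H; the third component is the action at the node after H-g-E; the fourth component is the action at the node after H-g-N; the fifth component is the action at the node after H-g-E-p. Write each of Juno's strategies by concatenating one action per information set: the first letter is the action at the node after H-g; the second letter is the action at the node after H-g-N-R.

8

Iris has 32 pure strategies: H/g/p/R/Lo, H/g/p/R/Hi, H/g/p/L/Lo, H/g/p/L/Hi, H/g/r/R/Lo, H/g/r/R/Hi, H/g/r/L/Lo, H/g/r/L/Hi, H/h/p/R/Lo, H/h/p/R/Hi, H/h/p/L/Lo, H/h/p/L/Hi, H/h/r/R/Lo, H/h/r/R/Hi, H/h/r/L/Lo, H/h/r/L/Hi, T/g/p/R/Lo, T/g/p/R/Hi, T/g/p/L/Lo, T/g/p/L/Hi, T/g/r/R/Lo, T/g/r/R/Hi, T/g/r/L/Lo, T/g/r/L/Hi, T/h/p/R/Lo, T/h/p/R/Hi, T/h/p/L/Lo, T/h/p/L/Hi, T/h/r/R/Lo, T/h/r/R/Hi, T/h/r/L/Lo, T/h/r/L/Hi. Columns: Eb, Ea, Nb, Na.
{H/g/p/R/Lo} → row (1,4) (1,4) (8,6) (0,5)
{H/g/p/R/Hi} → row (3,5) (3,5) (8,6) (0,5)
{H/g/p/L/Lo} → row (1,4) (1,4) (1,7) (1,7)
{H/g/p/L/Hi} → row (3,5) (3,5) (1,7) (1,7)
{H/g/r/R/Lo, H/g/r/R/Hi} → row (6,1) (6,1) (8,6) (0,5)
{H/g/r/L/Lo, H/g/r/L/Hi} → row (6,1) (6,1) (1,7) (1,7)
{H/h/p/R/Lo, H/h/p/R/Hi, H/h/p/L/Lo, H/h/p/L/Hi, H/h/r/R/Lo, H/h/r/R/Hi, H/h/r/L/Lo, H/h/r/L/Hi} → row (8,5) (8,5) (8,5) (8,5)
{T/g/p/R/Lo, T/g/p/R/Hi, T/g/p/L/Lo, T/g/p/L/Hi, T/g/r/R/Lo, T/g/r/R/Hi, T/g/r/L/Lo, T/g/r/L/Hi, T/h/p/R/Lo, T/h/p/R/Hi, T/h/p/L/Lo, T/h/p/L/Hi, T/h/r/R/Lo, T/h/r/R/Hi, T/h/r/L/Lo, T/h/r/L/Hi} → row (8,1) (8,1) (8,1) (8,1)
That's 8 distinct rows out of 32 strategies.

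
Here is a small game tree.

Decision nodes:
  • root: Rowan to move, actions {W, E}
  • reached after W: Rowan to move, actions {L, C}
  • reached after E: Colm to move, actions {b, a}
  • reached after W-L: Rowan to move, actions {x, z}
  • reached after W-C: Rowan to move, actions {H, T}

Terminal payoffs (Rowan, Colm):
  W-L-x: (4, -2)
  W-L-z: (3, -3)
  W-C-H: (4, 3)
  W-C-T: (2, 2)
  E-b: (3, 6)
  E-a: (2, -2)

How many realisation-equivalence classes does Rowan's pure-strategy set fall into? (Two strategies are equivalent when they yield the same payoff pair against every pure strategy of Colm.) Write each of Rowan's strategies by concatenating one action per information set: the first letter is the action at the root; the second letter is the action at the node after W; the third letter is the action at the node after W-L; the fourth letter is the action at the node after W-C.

Rowan has 16 pure strategies: WLxH, WLxT, WLzH, WLzT, WCxH, WCxT, WCzH, WCzT, ELxH, ELxT, ELzH, ELzT, ECxH, ECxT, ECzH, ECzT. Columns: b, a.
{WLxH, WLxT} → row (4,-2) (4,-2)
{WLzH, WLzT} → row (3,-3) (3,-3)
{WCxH, WCzH} → row (4,3) (4,3)
{WCxT, WCzT} → row (2,2) (2,2)
{ELxH, ELxT, ELzH, ELzT, ECxH, ECxT, ECzH, ECzT} → row (3,6) (2,-2)
That's 5 distinct rows out of 16 strategies.

5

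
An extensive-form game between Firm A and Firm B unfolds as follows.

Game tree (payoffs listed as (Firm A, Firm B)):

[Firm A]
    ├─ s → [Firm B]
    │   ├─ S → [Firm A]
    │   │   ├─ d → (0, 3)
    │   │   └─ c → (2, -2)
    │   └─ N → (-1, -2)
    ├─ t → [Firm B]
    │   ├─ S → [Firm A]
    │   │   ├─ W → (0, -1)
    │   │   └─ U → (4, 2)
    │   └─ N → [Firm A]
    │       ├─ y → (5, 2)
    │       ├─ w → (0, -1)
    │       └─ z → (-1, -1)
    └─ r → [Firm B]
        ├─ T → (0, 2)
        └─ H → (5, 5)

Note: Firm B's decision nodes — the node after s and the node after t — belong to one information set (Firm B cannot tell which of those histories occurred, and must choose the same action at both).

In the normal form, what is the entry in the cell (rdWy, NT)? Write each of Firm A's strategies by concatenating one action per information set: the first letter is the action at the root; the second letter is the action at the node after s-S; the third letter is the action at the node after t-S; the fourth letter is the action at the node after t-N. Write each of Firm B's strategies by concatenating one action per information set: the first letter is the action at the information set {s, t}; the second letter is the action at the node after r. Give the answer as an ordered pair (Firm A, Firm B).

Trace the play path from the root:
  Firm A plays r
  Firm B plays T at [r]
→ terminal payoff (0, 2).
(Firm A's choice at the node after s-S is never reached on this path, so it doesn't affect the outcome.)

(0, 2)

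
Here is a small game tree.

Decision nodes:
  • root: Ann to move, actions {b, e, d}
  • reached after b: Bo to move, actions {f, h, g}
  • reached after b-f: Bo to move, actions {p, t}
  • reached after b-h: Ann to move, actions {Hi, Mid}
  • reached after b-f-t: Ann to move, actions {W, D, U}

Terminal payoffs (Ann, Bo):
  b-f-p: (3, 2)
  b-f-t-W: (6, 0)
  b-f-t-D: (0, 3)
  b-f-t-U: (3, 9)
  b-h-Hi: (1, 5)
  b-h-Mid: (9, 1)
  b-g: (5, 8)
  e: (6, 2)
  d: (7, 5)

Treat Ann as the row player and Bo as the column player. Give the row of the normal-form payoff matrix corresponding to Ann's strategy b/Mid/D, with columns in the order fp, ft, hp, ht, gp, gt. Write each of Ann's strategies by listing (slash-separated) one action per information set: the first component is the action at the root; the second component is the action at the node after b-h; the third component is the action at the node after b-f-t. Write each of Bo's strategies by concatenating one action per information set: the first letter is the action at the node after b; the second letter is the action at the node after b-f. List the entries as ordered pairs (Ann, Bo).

(3,2) (0,3) (9,1) (9,1) (5,8) (5,8)

vs fp: Ann plays b → Bo plays f at [b] → Bo plays p at [b-f] → (3, 2)
vs ft: Ann plays b → Bo plays f at [b] → Bo plays t at [b-f] → Ann plays D at [b-f-t] → (0, 3)
vs hp: Ann plays b → Bo plays h at [b] → Ann plays Mid at [b-h] → (9, 1)
vs ht: Ann plays b → Bo plays h at [b] → Ann plays Mid at [b-h] → (9, 1)
vs gp: Ann plays b → Bo plays g at [b] → (5, 8)
vs gt: Ann plays b → Bo plays g at [b] → (5, 8)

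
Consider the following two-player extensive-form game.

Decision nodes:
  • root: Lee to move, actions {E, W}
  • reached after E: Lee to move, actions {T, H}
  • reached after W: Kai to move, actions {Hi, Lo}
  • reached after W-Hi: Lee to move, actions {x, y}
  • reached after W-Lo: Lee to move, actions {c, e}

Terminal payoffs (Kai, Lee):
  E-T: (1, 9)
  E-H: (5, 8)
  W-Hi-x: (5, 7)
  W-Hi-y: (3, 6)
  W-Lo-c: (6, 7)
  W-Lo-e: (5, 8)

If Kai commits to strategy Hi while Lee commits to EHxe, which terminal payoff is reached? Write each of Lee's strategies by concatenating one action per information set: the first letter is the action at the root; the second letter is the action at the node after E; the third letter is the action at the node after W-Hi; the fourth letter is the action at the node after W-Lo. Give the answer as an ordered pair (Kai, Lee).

(5, 8)

Trace the play path from the root:
  Lee plays E
  Lee plays H at [E]
→ terminal payoff (5, 8).
(Kai's choice at the node after W is never reached on this path, so it doesn't affect the outcome.)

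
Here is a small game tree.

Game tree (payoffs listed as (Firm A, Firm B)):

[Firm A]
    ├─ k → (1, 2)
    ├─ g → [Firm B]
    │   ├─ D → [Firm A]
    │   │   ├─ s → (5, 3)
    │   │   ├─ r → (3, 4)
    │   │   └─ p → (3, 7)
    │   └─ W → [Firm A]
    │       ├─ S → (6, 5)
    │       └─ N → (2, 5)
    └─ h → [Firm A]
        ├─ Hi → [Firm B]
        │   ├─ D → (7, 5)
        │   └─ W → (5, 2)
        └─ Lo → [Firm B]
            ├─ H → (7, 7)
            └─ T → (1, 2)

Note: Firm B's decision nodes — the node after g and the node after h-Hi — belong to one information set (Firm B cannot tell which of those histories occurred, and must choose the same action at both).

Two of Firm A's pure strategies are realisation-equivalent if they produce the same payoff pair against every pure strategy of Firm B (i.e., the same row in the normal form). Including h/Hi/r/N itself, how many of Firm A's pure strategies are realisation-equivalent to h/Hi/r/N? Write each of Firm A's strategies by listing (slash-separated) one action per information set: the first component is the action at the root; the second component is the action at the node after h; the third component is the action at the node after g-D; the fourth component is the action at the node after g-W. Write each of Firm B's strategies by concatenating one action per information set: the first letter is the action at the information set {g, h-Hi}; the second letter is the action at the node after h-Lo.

6

Row for h/Hi/r/N (columns DH, DT, WH, WT): (7,5) (7,5) (5,2) (5,2).
Under h/Hi/r/N, Firm A's choice at the node after g-D and at the node after g-W can never be reached regardless of what Firm B does, so varying those choices leaves every outcome unchanged.
Holding the reachable choices fixed and varying the unreachable ones freely already gives 3 × 2 = 6 equivalent strategies.
No other strategy reproduces this row, so those 6 are the full class: h/Hi/s/S, h/Hi/s/N, h/Hi/r/S, h/Hi/r/N, h/Hi/p/S, h/Hi/p/N.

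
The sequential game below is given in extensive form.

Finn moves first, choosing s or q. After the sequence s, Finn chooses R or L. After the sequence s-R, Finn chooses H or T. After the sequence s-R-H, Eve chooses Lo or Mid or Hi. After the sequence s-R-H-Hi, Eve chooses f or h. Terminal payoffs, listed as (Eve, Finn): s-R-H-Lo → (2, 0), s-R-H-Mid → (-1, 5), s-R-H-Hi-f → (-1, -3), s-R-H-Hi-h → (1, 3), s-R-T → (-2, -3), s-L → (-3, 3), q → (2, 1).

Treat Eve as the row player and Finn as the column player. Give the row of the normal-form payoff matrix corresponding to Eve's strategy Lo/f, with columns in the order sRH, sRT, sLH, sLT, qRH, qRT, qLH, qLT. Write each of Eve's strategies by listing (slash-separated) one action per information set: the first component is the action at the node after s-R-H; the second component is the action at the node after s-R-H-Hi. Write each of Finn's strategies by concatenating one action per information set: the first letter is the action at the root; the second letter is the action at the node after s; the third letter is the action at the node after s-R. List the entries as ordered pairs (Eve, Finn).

(2,0) (-2,-3) (-3,3) (-3,3) (2,1) (2,1) (2,1) (2,1)

vs sRH: Finn plays s → Finn plays R at [s] → Finn plays H at [s-R] → Eve plays Lo at [s-R-H] → (2, 0)
vs sRT: Finn plays s → Finn plays R at [s] → Finn plays T at [s-R] → (-2, -3)
vs sLH: Finn plays s → Finn plays L at [s] → (-3, 3)
vs sLT: Finn plays s → Finn plays L at [s] → (-3, 3)
vs qRH: Finn plays q → (2, 1)
vs qRT: Finn plays q → (2, 1)
vs qLH: Finn plays q → (2, 1)
vs qLT: Finn plays q → (2, 1)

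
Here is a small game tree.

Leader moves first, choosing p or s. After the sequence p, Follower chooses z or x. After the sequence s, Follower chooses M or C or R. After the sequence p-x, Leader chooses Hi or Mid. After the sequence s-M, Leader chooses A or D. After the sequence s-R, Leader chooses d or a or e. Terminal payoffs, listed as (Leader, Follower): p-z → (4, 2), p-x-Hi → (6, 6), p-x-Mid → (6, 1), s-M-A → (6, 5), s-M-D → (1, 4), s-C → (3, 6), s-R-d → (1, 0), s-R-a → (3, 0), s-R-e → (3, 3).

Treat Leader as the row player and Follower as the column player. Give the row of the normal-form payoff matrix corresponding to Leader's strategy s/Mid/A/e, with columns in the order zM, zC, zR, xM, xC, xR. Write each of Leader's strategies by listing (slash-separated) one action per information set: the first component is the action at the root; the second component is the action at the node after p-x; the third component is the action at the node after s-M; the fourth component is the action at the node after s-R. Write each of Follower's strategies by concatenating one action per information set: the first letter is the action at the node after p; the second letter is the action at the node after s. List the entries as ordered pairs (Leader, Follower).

(6,5) (3,6) (3,3) (6,5) (3,6) (3,3)

vs zM: Leader plays s → Follower plays M at [s] → Leader plays A at [s-M] → (6, 5)
vs zC: Leader plays s → Follower plays C at [s] → (3, 6)
vs zR: Leader plays s → Follower plays R at [s] → Leader plays e at [s-R] → (3, 3)
vs xM: Leader plays s → Follower plays M at [s] → Leader plays A at [s-M] → (6, 5)
vs xC: Leader plays s → Follower plays C at [s] → (3, 6)
vs xR: Leader plays s → Follower plays R at [s] → Leader plays e at [s-R] → (3, 3)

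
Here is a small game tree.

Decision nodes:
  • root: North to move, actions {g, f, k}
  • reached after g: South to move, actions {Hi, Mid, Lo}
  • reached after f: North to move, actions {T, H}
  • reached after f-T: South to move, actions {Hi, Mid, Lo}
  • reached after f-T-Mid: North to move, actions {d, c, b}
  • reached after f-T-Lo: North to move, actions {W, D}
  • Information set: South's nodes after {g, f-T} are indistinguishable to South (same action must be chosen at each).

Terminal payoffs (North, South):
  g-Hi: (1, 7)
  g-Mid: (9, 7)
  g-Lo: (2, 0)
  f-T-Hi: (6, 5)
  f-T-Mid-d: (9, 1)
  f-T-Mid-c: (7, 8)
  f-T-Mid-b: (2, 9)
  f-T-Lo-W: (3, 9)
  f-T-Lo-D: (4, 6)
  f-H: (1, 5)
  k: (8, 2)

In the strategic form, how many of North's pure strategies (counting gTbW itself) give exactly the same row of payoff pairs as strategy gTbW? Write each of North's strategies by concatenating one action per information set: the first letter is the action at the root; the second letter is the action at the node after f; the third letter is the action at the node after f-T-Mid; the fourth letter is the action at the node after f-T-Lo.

Row for gTbW (columns Hi, Mid, Lo): (1,7) (9,7) (2,0).
Under gTbW, North's choice at the node after f and at the node after f-T-Mid and at the node after f-T-Lo can never be reached regardless of what South does, so varying those choices leaves every outcome unchanged.
Holding the reachable choices fixed and varying the unreachable ones freely already gives 2 × 3 × 2 = 12 equivalent strategies.
No other strategy reproduces this row, so those 12 are the full class: gTdW, gTdD, gTcW, gTcD, gTbW, gTbD, gHdW, gHdD, gHcW, gHcD, gHbW, gHbD.

12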